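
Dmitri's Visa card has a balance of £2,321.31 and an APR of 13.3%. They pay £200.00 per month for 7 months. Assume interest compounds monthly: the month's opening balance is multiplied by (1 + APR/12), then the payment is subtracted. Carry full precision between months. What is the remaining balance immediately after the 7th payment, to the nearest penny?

Monthly rate r = 13.3%/12 = 1.10833% = 0.0110833.
Each month: B ← B·(1+r) − £200.00.
Month 1: interest £25.73; balance after payment £2,147.04.
Month 2: interest £23.80; balance after payment £1,970.83.
Month 3: interest £21.84; balance after payment £1,792.68.
Month 4: interest £19.87; balance after payment £1,612.55.
Month 5: interest £17.87; balance after payment £1,430.42.
Month 6: interest £15.85; balance after payment £1,246.27.
Month 7: interest £13.81; balance after payment £1,060.09.

£1,060.09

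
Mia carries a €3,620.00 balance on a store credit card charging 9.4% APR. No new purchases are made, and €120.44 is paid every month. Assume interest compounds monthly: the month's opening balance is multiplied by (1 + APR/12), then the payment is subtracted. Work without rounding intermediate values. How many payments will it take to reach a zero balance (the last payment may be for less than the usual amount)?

Monthly rate r = 9.4%/12 = 0.783333% = 0.00783333.
Recurrence: B ← B·(1+r) − €120.44.
Month 1: interest €28.36; balance after payment €3,527.92.
Month 2: interest €27.64; balance after payment €3,435.11.
Closed form: n = −ln(1 − rB₀/P)/ln(1+r) = −ln(0.76456)/ln(1.00783) ≈ 34.405, so the balance reaches zero during payment 35.

35 payments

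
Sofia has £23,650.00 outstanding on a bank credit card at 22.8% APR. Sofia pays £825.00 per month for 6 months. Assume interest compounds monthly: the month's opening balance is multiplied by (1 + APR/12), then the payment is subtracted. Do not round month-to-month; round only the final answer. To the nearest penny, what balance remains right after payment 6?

Monthly rate r = 22.8%/12 = 1.9% = 0.019.
Each month: B ← B·(1+r) − £825.00.
Month 1: interest £449.35; balance after payment £23,274.35.
Month 2: interest £442.21; balance after payment £22,891.56.
Month 3: interest £434.94; balance after payment £22,501.50.
Month 4: interest £427.53; balance after payment £22,104.03.
Month 5: interest £419.98; balance after payment £21,699.01.
Month 6: interest £412.28; balance after payment £21,286.29.

£21,286.29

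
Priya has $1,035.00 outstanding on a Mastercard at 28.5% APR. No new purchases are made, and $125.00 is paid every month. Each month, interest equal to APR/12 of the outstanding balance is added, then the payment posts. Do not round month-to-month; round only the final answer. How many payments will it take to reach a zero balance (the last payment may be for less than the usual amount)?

10 months

Monthly rate r = 28.5%/12 = 2.375% = 0.02375.
Recurrence: B ← B·(1+r) − $125.00.
Month 1: interest $24.58; balance after payment $934.58.
Month 2: interest $22.20; balance after payment $831.78.
Closed form: n = −ln(1 − rB₀/P)/ln(1+r) = −ln(0.80335)/ln(1.02375) ≈ 9.329, so the balance reaches zero during payment 10.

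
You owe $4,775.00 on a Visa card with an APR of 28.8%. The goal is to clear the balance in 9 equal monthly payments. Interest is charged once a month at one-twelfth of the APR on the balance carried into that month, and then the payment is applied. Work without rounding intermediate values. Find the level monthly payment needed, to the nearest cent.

$596.23

Monthly rate r = 28.8%/12 = 2.4% = 0.024.
Level-payment amortization: P = B₀·r / (1 − (1+r)^(−n)) = 4775.00·0.024 / (1 − 1.024^(−9)).
Denominator 1 − (1+r)^(−9) = 0.192206433.
P = 114.6 / 0.192206433 ≈ 596.23.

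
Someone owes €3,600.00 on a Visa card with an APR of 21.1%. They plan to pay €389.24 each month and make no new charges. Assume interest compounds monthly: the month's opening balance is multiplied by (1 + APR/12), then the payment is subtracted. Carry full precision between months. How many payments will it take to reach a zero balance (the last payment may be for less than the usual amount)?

Monthly rate r = 21.1%/12 = 1.75833% = 0.0175833.
Recurrence: B ← B·(1+r) − €389.24.
Month 1: interest €63.30; balance after payment €3,274.06.
Month 2: interest €57.57; balance after payment €2,942.39.
Closed form: n = −ln(1 − rB₀/P)/ln(1+r) = −ln(0.83738)/ln(1.01758) ≈ 10.182, so the balance reaches zero during payment 11.

11 months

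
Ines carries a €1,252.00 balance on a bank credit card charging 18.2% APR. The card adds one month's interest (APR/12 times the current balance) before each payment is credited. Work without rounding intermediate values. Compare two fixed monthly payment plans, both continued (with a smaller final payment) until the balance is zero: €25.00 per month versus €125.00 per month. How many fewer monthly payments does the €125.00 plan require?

84 fewer payments

Monthly rate r = 18.2%/12 = 1.51667% = 0.0151667.
At €25.00/mo: n = ⌈−ln(1 − rB₀/P)/ln(1+r)⌉ = 95 payments (last €17.09); total interest = total paid − €1,252.00 = €1,115.09.
At €125.00/mo: 11 payments (last €118.30); total interest €116.30.
Payments saved = 95 − 11 = 84.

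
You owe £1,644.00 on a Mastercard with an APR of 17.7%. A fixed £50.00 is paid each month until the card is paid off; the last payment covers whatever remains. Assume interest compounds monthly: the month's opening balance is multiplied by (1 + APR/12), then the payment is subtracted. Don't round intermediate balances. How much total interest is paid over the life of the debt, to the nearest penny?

Monthly rate r = 17.7%/12 = 1.475% = 0.01475.
Payoff takes n = ⌈−ln(1 − rB₀/P)/ln(1+r)⌉ = ⌈45.317⌉ = 46 payments; the last is £15.95.
Total paid = 45·£50.00 + £15.95 = £2,265.95.
Total interest = total paid − principal = £2,265.95 − £1,644.00 = £621.95.

£621.95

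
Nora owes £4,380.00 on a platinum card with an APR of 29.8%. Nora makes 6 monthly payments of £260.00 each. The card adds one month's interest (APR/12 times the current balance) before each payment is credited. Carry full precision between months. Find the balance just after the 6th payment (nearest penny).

£3,414.39

Monthly rate r = 29.8%/12 = 2.48333% = 0.0248333.
Each month: B ← B·(1+r) − £260.00.
Month 1: interest £108.77; balance after payment £4,228.77.
Month 2: interest £105.01; balance after payment £4,073.78.
Month 3: interest £101.17; balance after payment £3,914.95.
Month 4: interest £97.22; balance after payment £3,752.17.
Month 5: interest £93.18; balance after payment £3,585.35.
Month 6: interest £89.04; balance after payment £3,414.39.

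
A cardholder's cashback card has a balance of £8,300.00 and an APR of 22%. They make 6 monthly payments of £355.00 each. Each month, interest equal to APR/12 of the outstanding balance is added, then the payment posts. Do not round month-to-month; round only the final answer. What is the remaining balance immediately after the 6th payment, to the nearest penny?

£7,025.84

Monthly rate r = 22%/12 = 1.83333% = 0.0183333.
Each month: B ← B·(1+r) − £355.00.
Month 1: interest £152.17; balance after payment £8,097.17.
Month 2: interest £148.45; balance after payment £7,890.61.
Month 3: interest £144.66; balance after payment £7,680.28.
Month 4: interest £140.81; balance after payment £7,466.08.
Month 5: interest £136.88; balance after payment £7,247.96.
Month 6: interest £132.88; balance after payment £7,025.84.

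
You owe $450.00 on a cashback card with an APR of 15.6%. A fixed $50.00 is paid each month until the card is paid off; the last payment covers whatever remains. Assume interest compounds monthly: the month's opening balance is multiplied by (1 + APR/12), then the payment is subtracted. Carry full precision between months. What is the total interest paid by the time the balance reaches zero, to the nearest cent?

$31.76

Monthly rate r = 15.6%/12 = 1.3% = 0.013.
Payoff takes n = ⌈−ln(1 − rB₀/P)/ln(1+r)⌉ = ⌈9.634⌉ = 10 payments; the last is $31.76.
Total paid = 9·$50.00 + $31.76 = $481.76.
Total interest = total paid − principal = $481.76 − $450.00 = $31.76.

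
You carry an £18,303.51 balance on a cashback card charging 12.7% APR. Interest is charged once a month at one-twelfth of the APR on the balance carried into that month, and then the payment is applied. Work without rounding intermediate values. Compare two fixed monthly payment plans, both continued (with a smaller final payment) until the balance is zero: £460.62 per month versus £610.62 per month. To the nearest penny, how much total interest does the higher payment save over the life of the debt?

£1,740.67

Monthly rate r = 12.7%/12 = 1.05833% = 0.0105833.
At £460.62/mo: n = ⌈−ln(1 − rB₀/P)/ln(1+r)⌉ = 52 payments (last £383.45); total interest = total paid − £18,303.51 = £5,571.56.
At £610.62/mo: 37 payments (last £152.08); total interest £3,830.89.
Interest saved = £5,571.56 − £3,830.89 = £1,740.67.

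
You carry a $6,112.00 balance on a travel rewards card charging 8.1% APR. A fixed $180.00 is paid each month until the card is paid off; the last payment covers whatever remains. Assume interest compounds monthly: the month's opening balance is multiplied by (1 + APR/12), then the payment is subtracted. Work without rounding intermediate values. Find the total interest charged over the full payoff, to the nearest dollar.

Monthly rate r = 8.1%/12 = 0.675% = 0.00675.
Payoff takes n = ⌈−ln(1 − rB₀/P)/ln(1+r)⌉ = ⌈38.697⌉ = 39 payments; the last is $125.57.
Total paid = 38·$180.00 + $125.57 = $6,965.57.
Total interest = total paid − principal = $6,965.57 − $6,112.00 = $853.57.

$854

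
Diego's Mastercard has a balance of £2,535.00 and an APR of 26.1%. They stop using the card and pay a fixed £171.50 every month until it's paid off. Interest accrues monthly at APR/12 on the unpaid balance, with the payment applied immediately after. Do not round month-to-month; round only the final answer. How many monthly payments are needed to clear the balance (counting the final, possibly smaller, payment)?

19 payments

Monthly rate r = 26.1%/12 = 2.175% = 0.02175.
Recurrence: B ← B·(1+r) − £171.50.
Month 1: interest £55.14; balance after payment £2,418.64.
Month 2: interest £52.61; balance after payment £2,299.74.
Closed form: n = −ln(1 − rB₀/P)/ln(1+r) = −ln(0.67851)/ln(1.02175) ≈ 18.026, so the balance reaches zero during payment 19.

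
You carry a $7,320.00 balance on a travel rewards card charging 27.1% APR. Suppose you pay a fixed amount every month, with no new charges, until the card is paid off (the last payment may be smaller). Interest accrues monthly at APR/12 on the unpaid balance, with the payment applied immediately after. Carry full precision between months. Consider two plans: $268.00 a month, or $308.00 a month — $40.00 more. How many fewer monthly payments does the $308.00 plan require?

Monthly rate r = 27.1%/12 = 2.25833% = 0.0225833.
At $268.00/mo: n = ⌈−ln(1 − rB₀/P)/ln(1+r)⌉ = 43 payments (last $256.03); total interest = total paid − $7,320.00 = $4,192.03.
At $308.00/mo: 35 payments (last $140.62); total interest $3,292.62.
Payments saved = 43 − 35 = 8.

8 fewer payments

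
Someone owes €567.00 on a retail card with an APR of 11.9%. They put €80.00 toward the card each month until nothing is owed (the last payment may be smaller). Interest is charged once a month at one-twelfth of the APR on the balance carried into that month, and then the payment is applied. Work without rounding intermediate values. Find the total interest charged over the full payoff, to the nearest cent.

Monthly rate r = 11.9%/12 = 0.991667% = 0.00991667.
Payoff takes n = ⌈−ln(1 − rB₀/P)/ln(1+r)⌉ = ⌈7.385⌉ = 8 payments; the last is €30.92.
Total paid = 7·€80.00 + €30.92 = €590.92.
Total interest = total paid − principal = €590.92 − €567.00 = €23.92.

€23.92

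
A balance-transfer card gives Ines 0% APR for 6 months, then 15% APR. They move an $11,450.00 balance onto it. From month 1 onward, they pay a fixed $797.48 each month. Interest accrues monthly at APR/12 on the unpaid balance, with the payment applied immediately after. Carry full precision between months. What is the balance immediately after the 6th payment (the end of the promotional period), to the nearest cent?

$6,665.12

Promo months 1–6 at r₀ = 0%/12 = 0; months 7+ at r₁ = 15%/12 = 0.0125.
After month 6 (no interest yet): B = $11,450.00 − 6·$797.48 = $6,665.12.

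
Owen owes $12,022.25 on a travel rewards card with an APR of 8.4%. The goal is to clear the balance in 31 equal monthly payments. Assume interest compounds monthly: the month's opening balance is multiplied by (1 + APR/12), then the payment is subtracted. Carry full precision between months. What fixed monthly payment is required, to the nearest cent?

$432.76

Monthly rate r = 8.4%/12 = 0.7% = 0.007.
Level-payment amortization: P = B₀·r / (1 − (1+r)^(−n)) = 12022.25·0.007 / (1 − 1.007^(−31)).
Denominator 1 − (1+r)^(−31) = 0.194461294.
P = 84.1557 / 0.194461294 ≈ 432.76.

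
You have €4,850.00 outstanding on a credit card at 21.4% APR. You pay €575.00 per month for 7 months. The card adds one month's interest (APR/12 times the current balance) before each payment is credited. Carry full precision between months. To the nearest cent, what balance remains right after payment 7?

Monthly rate r = 21.4%/12 = 1.78333% = 0.0178333.
Each month: B ← B·(1+r) − €575.00.
Month 1: interest €86.49; balance after payment €4,361.49.
Month 2: interest €77.78; balance after payment €3,864.27.
Month 3: interest €68.91; balance after payment €3,358.18.
Month 4: interest €59.89; balance after payment €2,843.07.
Month 5: interest €50.70; balance after payment €2,318.77.
Month 6: interest €41.35; balance after payment €1,785.12.
Month 7: interest €31.83; balance after payment €1,241.96.

€1,241.96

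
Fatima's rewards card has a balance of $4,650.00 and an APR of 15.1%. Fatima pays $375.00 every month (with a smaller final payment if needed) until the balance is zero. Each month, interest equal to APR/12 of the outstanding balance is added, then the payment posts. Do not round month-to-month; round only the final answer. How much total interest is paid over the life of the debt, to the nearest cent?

Monthly rate r = 15.1%/12 = 1.25833% = 0.0125833.
Payoff takes n = ⌈−ln(1 − rB₀/P)/ln(1+r)⌉ = ⌈13.566⌉ = 14 payments; the last is $212.88.
Total paid = 13·$375.00 + $212.88 = $5,087.88.
Total interest = total paid − principal = $5,087.88 − $4,650.00 = $437.88.

$437.88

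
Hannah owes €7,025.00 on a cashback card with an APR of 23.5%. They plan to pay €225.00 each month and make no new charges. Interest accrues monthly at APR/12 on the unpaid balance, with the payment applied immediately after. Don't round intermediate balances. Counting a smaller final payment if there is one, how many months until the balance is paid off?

Monthly rate r = 23.5%/12 = 1.95833% = 0.0195833.
Recurrence: B ← B·(1+r) − €225.00.
Month 1: interest €137.57; balance after payment €6,937.57.
Month 2: interest €135.86; balance after payment €6,848.43.
Closed form: n = −ln(1 − rB₀/P)/ln(1+r) = −ln(0.38856)/ln(1.01958) ≈ 48.742, so the balance reaches zero during payment 49.

49 months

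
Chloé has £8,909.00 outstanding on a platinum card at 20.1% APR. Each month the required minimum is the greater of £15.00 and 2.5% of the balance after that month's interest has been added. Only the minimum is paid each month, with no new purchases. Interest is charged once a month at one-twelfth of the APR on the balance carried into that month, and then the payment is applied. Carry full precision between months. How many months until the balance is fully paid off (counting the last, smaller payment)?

Monthly rate r = 20.1%/12 = 1.675% = 0.01675.
While 2.5% of the post-interest balance exceeds £15.00, each month B ← (B·(1+r))·(1 − 0.025), i.e. B shrinks by the factor (1+r)·0.975 = 0.99133.
This holds for months 1–312. Entering month 313 the balance is £588.97; 2.5% of the post-interest balance is now below £15.00, so the flat £15.00 minimum applies from here.
From month 313 a fixed £15.00 at rate r clears £588.97 in 65 more payments. Total: 312 + 65 = 377 months.

377 months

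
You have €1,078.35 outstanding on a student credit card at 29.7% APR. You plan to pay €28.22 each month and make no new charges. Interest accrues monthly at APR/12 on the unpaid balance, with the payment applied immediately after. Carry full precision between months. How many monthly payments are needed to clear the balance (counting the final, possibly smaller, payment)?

120 months

Monthly rate r = 29.7%/12 = 2.475% = 0.02475.
Recurrence: B ← B·(1+r) − €28.22.
Month 1: interest €26.69; balance after payment €1,076.82.
Month 2: interest €26.65; balance after payment €1,075.25.
Closed form: n = −ln(1 − rB₀/P)/ln(1+r) = −ln(0.054247)/ln(1.02475) ≈ 119.197, so the balance reaches zero during payment 120.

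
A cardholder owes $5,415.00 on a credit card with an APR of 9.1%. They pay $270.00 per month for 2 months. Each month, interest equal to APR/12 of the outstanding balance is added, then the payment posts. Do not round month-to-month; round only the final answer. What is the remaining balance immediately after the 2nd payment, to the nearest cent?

Monthly rate r = 9.1%/12 = 0.758333% = 0.00758333.
Each month: B ← B·(1+r) − $270.00.
Month 1: interest $41.06; balance after payment $5,186.06.
Month 2: interest $39.33; balance after payment $4,955.39.

$4,955.39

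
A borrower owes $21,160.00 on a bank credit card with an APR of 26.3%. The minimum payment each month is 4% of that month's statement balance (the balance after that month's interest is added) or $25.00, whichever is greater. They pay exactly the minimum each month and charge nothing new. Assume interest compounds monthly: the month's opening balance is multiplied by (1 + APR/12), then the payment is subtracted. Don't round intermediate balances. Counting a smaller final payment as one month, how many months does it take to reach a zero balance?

Monthly rate r = 26.3%/12 = 2.19167% = 0.0219167.
While 4% of the post-interest balance exceeds $25.00, each month B ← (B·(1+r))·(1 − 0.04), i.e. B shrinks by the factor (1+r)·0.96 = 0.98104.
This holds for months 1–186. Entering month 187 the balance is $601.51; 4% of the post-interest balance is now below $25.00, so the flat $25.00 minimum applies from here.
From month 187 a fixed $25.00 at rate r clears $601.51 in 35 more payments. Total: 186 + 35 = 221 months.

221 months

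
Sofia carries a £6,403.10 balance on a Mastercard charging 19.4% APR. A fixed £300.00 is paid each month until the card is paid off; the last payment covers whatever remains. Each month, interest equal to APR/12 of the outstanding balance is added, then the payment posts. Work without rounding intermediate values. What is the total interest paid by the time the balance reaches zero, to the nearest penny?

£1,514.08

Monthly rate r = 19.4%/12 = 1.61667% = 0.0161667.
Payoff takes n = ⌈−ln(1 − rB₀/P)/ln(1+r)⌉ = ⌈26.389⌉ = 27 payments; the last is £117.18.
Total paid = 26·£300.00 + £117.18 = £7,917.18.
Total interest = total paid − principal = £7,917.18 − £6,403.10 = £1,514.08.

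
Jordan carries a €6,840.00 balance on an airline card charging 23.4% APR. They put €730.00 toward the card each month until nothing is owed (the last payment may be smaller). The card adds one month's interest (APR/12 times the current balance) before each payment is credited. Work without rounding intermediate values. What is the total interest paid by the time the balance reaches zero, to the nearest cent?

Monthly rate r = 23.4%/12 = 1.95% = 0.0195.
Payoff takes n = ⌈−ln(1 − rB₀/P)/ln(1+r)⌉ = ⌈10.447⌉ = 11 payments; the last is €328.37.
Total paid = 10·€730.00 + €328.37 = €7,628.37.
Total interest = total paid − principal = €7,628.37 − €6,840.00 = €788.37.

€788.37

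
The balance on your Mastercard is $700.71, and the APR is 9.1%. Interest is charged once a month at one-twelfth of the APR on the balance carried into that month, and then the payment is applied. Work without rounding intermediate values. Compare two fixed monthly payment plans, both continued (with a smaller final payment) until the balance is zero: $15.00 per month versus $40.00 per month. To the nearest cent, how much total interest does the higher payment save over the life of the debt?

$113.65

Monthly rate r = 9.1%/12 = 0.758333% = 0.00758333.
At $15.00/mo: n = ⌈−ln(1 − rB₀/P)/ln(1+r)⌉ = 58 payments (last $13.35); total interest = total paid − $700.71 = $167.64.
At $40.00/mo: 19 payments (last $34.70); total interest $53.99.
Interest saved = $167.64 − $53.99 = $113.65.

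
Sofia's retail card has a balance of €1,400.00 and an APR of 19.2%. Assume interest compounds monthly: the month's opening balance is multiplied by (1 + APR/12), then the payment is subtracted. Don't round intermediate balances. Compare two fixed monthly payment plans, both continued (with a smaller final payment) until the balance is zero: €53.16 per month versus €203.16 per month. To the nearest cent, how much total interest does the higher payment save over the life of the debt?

Monthly rate r = 19.2%/12 = 1.6% = 0.016.
At €53.16/mo: n = ⌈−ln(1 − rB₀/P)/ln(1+r)⌉ = 35 payments (last €24.88); total interest = total paid − €1,400.00 = €432.32.
At €203.16/mo: 8 payments (last €73.46); total interest €95.58.
Interest saved = €432.32 − €95.58 = €336.74.

€336.74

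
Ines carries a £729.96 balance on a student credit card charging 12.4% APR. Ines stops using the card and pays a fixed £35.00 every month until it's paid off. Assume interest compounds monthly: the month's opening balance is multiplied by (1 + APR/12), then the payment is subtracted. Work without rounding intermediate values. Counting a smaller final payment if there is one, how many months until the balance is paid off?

24 months

Monthly rate r = 12.4%/12 = 1.03333% = 0.0103333.
Recurrence: B ← B·(1+r) − £35.00.
Month 1: interest £7.54; balance after payment £702.50.
Month 2: interest £7.26; balance after payment £674.76.
Closed form: n = −ln(1 − rB₀/P)/ln(1+r) = −ln(0.78449)/ln(1.01033) ≈ 23.611, so the balance reaches zero during payment 24.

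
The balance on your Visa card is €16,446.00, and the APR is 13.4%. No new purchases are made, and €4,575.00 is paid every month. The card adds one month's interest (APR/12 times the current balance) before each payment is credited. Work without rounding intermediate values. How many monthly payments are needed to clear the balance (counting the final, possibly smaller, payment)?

Monthly rate r = 13.4%/12 = 1.11667% = 0.0111667.
Recurrence: B ← B·(1+r) − €4,575.00.
Month 1: interest €183.65; balance after payment €12,054.65.
Month 2: interest €134.61; balance after payment €7,614.26.
Month 3: interest €85.03; balance after payment €3,124.28.
Month 4: interest €34.89; balance after payment €0.00.

4 months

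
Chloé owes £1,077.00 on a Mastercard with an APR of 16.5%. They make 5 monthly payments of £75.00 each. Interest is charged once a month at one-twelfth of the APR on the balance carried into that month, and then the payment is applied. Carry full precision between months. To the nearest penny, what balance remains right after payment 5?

Monthly rate r = 16.5%/12 = 1.375% = 0.01375.
Each month: B ← B·(1+r) − £75.00.
Month 1: interest £14.81; balance after payment £1,016.81.
Month 2: interest £13.98; balance after payment £955.79.
Month 3: interest £13.14; balance after payment £893.93.
Month 4: interest £12.29; balance after payment £831.22.
Month 5: interest £11.43; balance after payment £767.65.

£767.65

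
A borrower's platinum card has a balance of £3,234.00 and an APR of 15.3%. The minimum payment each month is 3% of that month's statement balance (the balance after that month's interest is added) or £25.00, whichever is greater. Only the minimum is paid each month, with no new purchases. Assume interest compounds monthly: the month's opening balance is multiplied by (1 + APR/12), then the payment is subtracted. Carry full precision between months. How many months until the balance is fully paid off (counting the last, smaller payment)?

120 months

Monthly rate r = 15.3%/12 = 1.275% = 0.01275.
While 3% of the post-interest balance exceeds £25.00, each month B ← (B·(1+r))·(1 − 0.03), i.e. B shrinks by the factor (1+r)·0.97 = 0.98237.
This holds for months 1–77. Entering month 78 the balance is £821.93; 3% of the post-interest balance is now below £25.00, so the flat £25.00 minimum applies from here.
From month 78 a fixed £25.00 at rate r clears £821.93 in 43 more payments. Total: 77 + 43 = 120 months.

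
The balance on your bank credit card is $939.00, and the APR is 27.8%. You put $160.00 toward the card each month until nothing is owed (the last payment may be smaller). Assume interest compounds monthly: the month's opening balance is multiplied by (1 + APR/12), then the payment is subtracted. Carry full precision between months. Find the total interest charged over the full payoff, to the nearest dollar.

$82

Monthly rate r = 27.8%/12 = 2.31667% = 0.0231667.
Payoff takes n = ⌈−ln(1 − rB₀/P)/ln(1+r)⌉ = ⌈6.381⌉ = 7 payments; the last is $61.36.
Total paid = 6·$160.00 + $61.36 = $1,021.36.
Total interest = total paid − principal = $1,021.36 − $939.00 = $82.36.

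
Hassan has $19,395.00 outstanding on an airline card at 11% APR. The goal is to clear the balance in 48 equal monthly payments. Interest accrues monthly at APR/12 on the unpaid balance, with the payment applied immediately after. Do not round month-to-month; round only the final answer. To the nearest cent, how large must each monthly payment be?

Monthly rate r = 11%/12 = 0.916667% = 0.00916667.
Level-payment amortization: P = B₀·r / (1 − (1+r)^(−n)) = 19395.00·0.00916667 / (1 − 1.00917^(−48)).
Denominator 1 − (1+r)^(−48) = 0.35467136.
P = 177.787 / 0.35467136 ≈ 501.27.

$501.27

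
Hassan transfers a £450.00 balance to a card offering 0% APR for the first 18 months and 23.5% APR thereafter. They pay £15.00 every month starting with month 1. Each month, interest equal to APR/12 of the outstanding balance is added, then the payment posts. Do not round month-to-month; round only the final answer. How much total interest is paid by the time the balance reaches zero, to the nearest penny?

Promo months 1–18 at r₀ = 0%/12 = 0; months 19+ at r₁ = 23.5%/12 = 0.0195833.
After month 18 (no interest yet): B = £450.00 − 18·£15.00 = £180.00.
Then at r₁ with £15.00/mo: n₂ = −ln(1 − r₁·B/P)/ln(1+r₁) ≈ 13.81 → 14 more payments.
Total paid = 31·£15.00 + £12.21 = £477.21; interest = £477.21 − £450.00 = £27.21.

£27.21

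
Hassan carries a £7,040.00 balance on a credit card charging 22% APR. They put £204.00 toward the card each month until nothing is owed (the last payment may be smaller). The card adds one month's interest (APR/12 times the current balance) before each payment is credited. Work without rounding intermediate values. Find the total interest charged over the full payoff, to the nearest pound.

Monthly rate r = 22%/12 = 1.83333% = 0.0183333.
Payoff takes n = ⌈−ln(1 − rB₀/P)/ln(1+r)⌉ = ⌈55.128⌉ = 56 payments; the last is £26.25.
Total paid = 55·£204.00 + £26.25 = £11,246.25.
Total interest = total paid − principal = £11,246.25 − £7,040.00 = £4,206.25.

£4,206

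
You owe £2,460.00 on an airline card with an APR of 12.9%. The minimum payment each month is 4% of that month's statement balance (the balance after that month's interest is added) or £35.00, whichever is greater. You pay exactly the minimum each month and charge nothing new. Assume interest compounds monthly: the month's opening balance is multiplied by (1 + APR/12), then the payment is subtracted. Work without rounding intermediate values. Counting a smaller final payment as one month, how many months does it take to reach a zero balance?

Monthly rate r = 12.9%/12 = 1.075% = 0.01075.
While 4% of the post-interest balance exceeds £35.00, each month B ← (B·(1+r))·(1 − 0.04), i.e. B shrinks by the factor (1+r)·0.96 = 0.97032.
This holds for months 1–35. Entering month 36 the balance is £856.96; 4% of the post-interest balance is now below £35.00, so the flat £35.00 minimum applies from here.
From month 36 a fixed £35.00 at rate r clears £856.96 in 29 more payments. Total: 35 + 29 = 64 months.

64 months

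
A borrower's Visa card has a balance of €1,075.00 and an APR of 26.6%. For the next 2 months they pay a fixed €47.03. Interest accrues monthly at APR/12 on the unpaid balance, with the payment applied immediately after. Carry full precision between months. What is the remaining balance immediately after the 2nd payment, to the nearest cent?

Monthly rate r = 26.6%/12 = 2.21667% = 0.0221667.
Each month: B ← B·(1+r) − €47.03.
Month 1: interest €23.83; balance after payment €1,051.80.
Month 2: interest €23.31; balance after payment €1,028.08.

€1,028.08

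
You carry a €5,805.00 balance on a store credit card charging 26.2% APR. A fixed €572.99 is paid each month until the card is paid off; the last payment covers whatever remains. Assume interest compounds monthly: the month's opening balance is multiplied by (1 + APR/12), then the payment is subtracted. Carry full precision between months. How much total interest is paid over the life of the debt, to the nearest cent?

Monthly rate r = 26.2%/12 = 2.18333% = 0.0218333.
Payoff takes n = ⌈−ln(1 − rB₀/P)/ln(1+r)⌉ = ⌈11.575⌉ = 12 payments; the last is €330.80.
Total paid = 11·€572.99 + €330.80 = €6,633.69.
Total interest = total paid − principal = €6,633.69 − €5,805.00 = €828.69.

€828.69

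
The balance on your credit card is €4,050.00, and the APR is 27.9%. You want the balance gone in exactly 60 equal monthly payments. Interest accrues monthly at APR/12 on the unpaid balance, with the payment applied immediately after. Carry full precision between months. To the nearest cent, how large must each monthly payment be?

Monthly rate r = 27.9%/12 = 2.325% = 0.02325.
Level-payment amortization: P = B₀·r / (1 − (1+r)^(−n)) = 4050.00·0.02325 / (1 − 1.02325^(−60)).
Denominator 1 − (1+r)^(−60) = 0.748177344.
P = 94.1625 / 0.748177344 ≈ 125.86.

€125.86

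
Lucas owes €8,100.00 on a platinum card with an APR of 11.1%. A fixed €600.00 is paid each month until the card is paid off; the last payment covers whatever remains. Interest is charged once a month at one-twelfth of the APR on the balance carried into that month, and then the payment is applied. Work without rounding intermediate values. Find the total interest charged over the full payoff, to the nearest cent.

€592.88

Monthly rate r = 11.1%/12 = 0.925% = 0.00925.
Payoff takes n = ⌈−ln(1 − rB₀/P)/ln(1+r)⌉ = ⌈14.487⌉ = 15 payments; the last is €292.88.
Total paid = 14·€600.00 + €292.88 = €8,692.88.
Total interest = total paid − principal = €8,692.88 − €8,100.00 = €592.88.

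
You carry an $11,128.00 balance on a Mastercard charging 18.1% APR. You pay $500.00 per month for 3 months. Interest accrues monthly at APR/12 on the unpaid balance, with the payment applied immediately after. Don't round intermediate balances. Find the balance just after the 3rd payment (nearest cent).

$10,116.44

Monthly rate r = 18.1%/12 = 1.50833% = 0.0150833.
Each month: B ← B·(1+r) − $500.00.
Month 1: interest $167.85; balance after payment $10,795.85.
Month 2: interest $162.84; balance after payment $10,458.68.
Month 3: interest $157.75; balance after payment $10,116.44.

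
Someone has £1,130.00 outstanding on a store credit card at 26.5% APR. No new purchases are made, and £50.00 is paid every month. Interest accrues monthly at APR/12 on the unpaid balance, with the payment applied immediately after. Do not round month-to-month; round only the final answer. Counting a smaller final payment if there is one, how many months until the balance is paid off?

Monthly rate r = 26.5%/12 = 2.20833% = 0.0220833.
Recurrence: B ← B·(1+r) − £50.00.
Month 1: interest £24.95; balance after payment £1,104.95.
Month 2: interest £24.40; balance after payment £1,079.36.
Closed form: n = −ln(1 − rB₀/P)/ln(1+r) = −ln(0.50092)/ln(1.02208) ≈ 31.649, so the balance reaches zero during payment 32.

32 payments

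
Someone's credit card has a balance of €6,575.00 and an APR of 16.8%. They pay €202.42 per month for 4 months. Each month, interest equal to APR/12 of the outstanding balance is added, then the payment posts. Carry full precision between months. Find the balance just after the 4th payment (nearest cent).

Monthly rate r = 16.8%/12 = 1.4% = 0.014.
Each month: B ← B·(1+r) − €202.42.
Month 1: interest €92.05; balance after payment €6,464.63.
Month 2: interest €90.50; balance after payment €6,352.71.
Month 3: interest €88.94; balance after payment €6,239.23.
Month 4: interest €87.35; balance after payment €6,124.16.

€6,124.16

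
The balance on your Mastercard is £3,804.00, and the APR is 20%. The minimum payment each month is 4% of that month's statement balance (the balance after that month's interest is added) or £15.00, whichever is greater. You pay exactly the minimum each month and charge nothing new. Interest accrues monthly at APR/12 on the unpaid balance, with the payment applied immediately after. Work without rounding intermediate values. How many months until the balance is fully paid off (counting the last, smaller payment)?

Monthly rate r = 20%/12 = 1.66667% = 0.0166667.
While 4% of the post-interest balance exceeds £15.00, each month B ← (B·(1+r))·(1 − 0.04), i.e. B shrinks by the factor (1+r)·0.96 = 0.976.
This holds for months 1–97. Entering month 98 the balance is £360.47; 4% of the post-interest balance is now below £15.00, so the flat £15.00 minimum applies from here.
From month 98 a fixed £15.00 at rate r clears £360.47 in 31 more payments. Total: 97 + 31 = 128 months.

128 months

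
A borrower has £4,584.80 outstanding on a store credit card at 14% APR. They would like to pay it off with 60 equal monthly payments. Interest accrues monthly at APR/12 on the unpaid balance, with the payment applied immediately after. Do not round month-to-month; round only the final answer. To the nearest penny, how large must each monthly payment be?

Monthly rate r = 14%/12 = 1.16667% = 0.0116667.
Level-payment amortization: P = B₀·r / (1 − (1+r)^(−n)) = 4584.80·0.0116667 / (1 − 1.01167^(−60)).
Denominator 1 − (1+r)^(−60) = 0.501398525.
P = 53.4893 / 0.501398525 ≈ 106.68.

£106.68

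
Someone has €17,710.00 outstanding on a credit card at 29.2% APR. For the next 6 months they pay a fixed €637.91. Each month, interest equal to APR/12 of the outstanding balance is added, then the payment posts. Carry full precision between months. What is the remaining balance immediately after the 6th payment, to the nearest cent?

€16,390.16

Monthly rate r = 29.2%/12 = 2.43333% = 0.0243333.
Each month: B ← B·(1+r) − €637.91.
Month 1: interest €430.94; balance after payment €17,503.03.
Month 2: interest €425.91; balance after payment €17,291.03.
Month 3: interest €420.75; balance after payment €17,073.87.
Month 4: interest €415.46; balance after payment €16,851.42.
Month 5: interest €410.05; balance after payment €16,623.56.
Month 6: interest €404.51; balance after payment €16,390.16.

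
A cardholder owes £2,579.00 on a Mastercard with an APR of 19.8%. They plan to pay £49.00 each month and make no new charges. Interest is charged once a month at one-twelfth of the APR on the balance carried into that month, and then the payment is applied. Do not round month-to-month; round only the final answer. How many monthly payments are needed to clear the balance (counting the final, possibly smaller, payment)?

124 months

Monthly rate r = 19.8%/12 = 1.65% = 0.0165.
Recurrence: B ← B·(1+r) − £49.00.
Month 1: interest £42.55; balance after payment £2,572.55.
Month 2: interest £42.45; balance after payment £2,566.00.
Closed form: n = −ln(1 − rB₀/P)/ln(1+r) = −ln(0.13156)/ln(1.0165) ≈ 123.938, so the balance reaches zero during payment 124.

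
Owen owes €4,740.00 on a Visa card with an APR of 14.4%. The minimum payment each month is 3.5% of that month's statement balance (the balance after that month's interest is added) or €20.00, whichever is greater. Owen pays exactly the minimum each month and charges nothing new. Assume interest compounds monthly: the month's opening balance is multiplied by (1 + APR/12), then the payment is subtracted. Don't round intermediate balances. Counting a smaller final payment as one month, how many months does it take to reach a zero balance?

125 months

Monthly rate r = 14.4%/12 = 1.2% = 0.012.
While 3.5% of the post-interest balance exceeds €20.00, each month B ← (B·(1+r))·(1 − 0.035), i.e. B shrinks by the factor (1+r)·0.965 = 0.97658.
This holds for months 1–90. Entering month 91 the balance is €561.67; 3.5% of the post-interest balance is now below €20.00, so the flat €20.00 minimum applies from here.
From month 91 a fixed €20.00 at rate r clears €561.67 in 35 more payments. Total: 90 + 35 = 125 months.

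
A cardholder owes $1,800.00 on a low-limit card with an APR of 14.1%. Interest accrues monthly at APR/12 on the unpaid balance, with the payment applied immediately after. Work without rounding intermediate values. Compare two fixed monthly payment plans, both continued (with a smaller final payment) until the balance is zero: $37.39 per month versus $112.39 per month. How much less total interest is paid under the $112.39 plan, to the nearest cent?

Monthly rate r = 14.1%/12 = 1.175% = 0.01175.
At $37.39/mo: n = ⌈−ln(1 − rB₀/P)/ln(1+r)⌉ = 72 payments (last $14.58); total interest = total paid − $1,800.00 = $869.27.
At $112.39/mo: 18 payments (last $95.30); total interest $205.93.
Interest saved = $869.27 − $205.93 = $663.34.

$663.34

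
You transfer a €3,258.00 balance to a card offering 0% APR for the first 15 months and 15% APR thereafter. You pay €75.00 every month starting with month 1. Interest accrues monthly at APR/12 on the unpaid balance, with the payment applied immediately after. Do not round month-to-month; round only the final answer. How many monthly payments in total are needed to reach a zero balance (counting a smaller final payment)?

51 months

Promo months 1–15 at r₀ = 0%/12 = 0; months 16+ at r₁ = 15%/12 = 0.0125.
After month 15 (no interest yet): B = €3,258.00 − 15·€75.00 = €2,133.00.
Then at r₁ with €75.00/mo: n₂ = −ln(1 − r₁·B/P)/ln(1+r₁) ≈ 35.36 → 36 more payments.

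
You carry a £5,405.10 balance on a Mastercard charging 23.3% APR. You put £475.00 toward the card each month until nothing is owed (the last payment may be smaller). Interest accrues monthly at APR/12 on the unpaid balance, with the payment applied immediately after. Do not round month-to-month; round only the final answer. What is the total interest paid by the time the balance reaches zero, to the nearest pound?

£762

Monthly rate r = 23.3%/12 = 1.94167% = 0.0194167.
Payoff takes n = ⌈−ln(1 − rB₀/P)/ln(1+r)⌉ = ⌈12.983⌉ = 13 payments; the last is £467.09.
Total paid = 12·£475.00 + £467.09 = £6,167.09.
Total interest = total paid − principal = £6,167.09 − £5,405.10 = £761.99.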